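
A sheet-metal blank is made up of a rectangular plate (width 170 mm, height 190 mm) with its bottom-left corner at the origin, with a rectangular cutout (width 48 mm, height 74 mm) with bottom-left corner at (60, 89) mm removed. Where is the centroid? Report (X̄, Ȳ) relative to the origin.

X̄ = 85.12 mm, Ȳ = 91.17 mm

plate: A = 170 × 190 = 32300.00, centroid at (85.00, 95.00).
hole: A = −(48 × 74) = -3552.00, centroid at (84.00, 126.00).
ΣA = 28748.00 mm²
ΣAX̄ = (32300.00)(85.00) + (-3552.00)(84.00) = 2447132.00 mm³
ΣAȲ = (32300.00)(95.00) + (-3552.00)(126.00) = 2620948.00 mm³
X̄ = 2447132.00 / 28748.00 = 85.12 mm
Ȳ = 2620948.00 / 28748.00 = 91.17 mm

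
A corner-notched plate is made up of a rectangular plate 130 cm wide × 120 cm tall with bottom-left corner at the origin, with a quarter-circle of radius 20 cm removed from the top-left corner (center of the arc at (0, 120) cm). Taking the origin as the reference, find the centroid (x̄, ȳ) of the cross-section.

x̄ = 66.16 cm, ȳ = 58.94 cm

Part | A | x̄ᵢ | ȳᵢ | A·x̄ᵢ | A·ȳᵢ
plate | 15600.00 | 65.00 | 60.00 | 1014000.00 | 936000.00
removed quarter-circle | -314.16 | 8.49 | 111.51 | -2666.67 | -35032.45
Σ | 15285.84 |  |  | 1011333.33 | 900967.55
x̄ = 1011333.33 / 15285.84 = 66.16 cm
ȳ = 900967.55 / 15285.84 = 58.94 cm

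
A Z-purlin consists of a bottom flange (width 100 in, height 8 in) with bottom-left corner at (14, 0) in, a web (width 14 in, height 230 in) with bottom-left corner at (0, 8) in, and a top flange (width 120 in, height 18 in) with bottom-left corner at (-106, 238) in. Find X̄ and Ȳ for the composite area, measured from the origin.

X̄ = -4.15 in, Ȳ = 150.94 in

bottom flange: A = 100 × 8 = 800.00, centroid at (64.00, 4.00).
web: A = 14 × 230 = 3220.00, centroid at (7.00, 123.00).
top flange: A = 120 × 18 = 2160.00, centroid at (-46.00, 247.00).
ΣA = 6180.00 in²
ΣAX̄ = (800.00)(64.00) + (3220.00)(7.00) + (2160.00)(-46.00) = -25620.00 in³
ΣAȲ = (800.00)(4.00) + (3220.00)(123.00) + (2160.00)(247.00) = 932780.00 in³
X̄ = -25620.00 / 6180.00 = -4.15 in
Ȳ = 932780.00 / 6180.00 = 150.94 in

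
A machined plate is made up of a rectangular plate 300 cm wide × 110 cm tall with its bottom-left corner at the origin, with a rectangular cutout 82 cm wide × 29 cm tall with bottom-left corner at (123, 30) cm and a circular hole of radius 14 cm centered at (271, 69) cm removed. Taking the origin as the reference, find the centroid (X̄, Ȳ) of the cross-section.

X̄ = 146.41 cm, Ȳ = 55.54 cm

Part | A | x̄ᵢ | ȳᵢ | A·x̄ᵢ | A·ȳᵢ
plate | 33000.00 | 150.00 | 55.00 | 4950000.00 | 1815000.00
hole 1 | -2378.00 | 164.00 | 44.50 | -389992.00 | -105821.00
hole 2 | -615.75 | 271.00 | 69.00 | -166868.84 | -42486.90
Σ | 30006.25 |  |  | 4393139.16 | 1666692.10
X̄ = 4393139.16 / 30006.25 = 146.41 cm
Ȳ = 1666692.10 / 30006.25 = 55.54 cm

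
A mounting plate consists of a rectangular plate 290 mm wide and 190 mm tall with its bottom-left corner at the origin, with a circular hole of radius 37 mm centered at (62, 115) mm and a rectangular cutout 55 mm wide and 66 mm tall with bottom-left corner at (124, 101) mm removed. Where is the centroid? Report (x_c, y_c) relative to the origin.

plate: A = 290 × 190 = 55100.00, centroid at (145.00, 95.00).
hole 1: A = −π·37² = -4300.84, centroid at (62.00, 115.00).
hole 2: A = −(55 × 66) = -3630.00, centroid at (151.50, 134.00).
ΣA = 47169.16 mm², ΣAx_c = 7172902.90 mm³, ΣAy_c = 4253483.36 mm³.
x_c = 7172902.90/47169.16 = 152.07 mm; y_c = 4253483.36/47169.16 = 90.18 mm.

x_c = 152.07 mm, y_c = 90.18 mm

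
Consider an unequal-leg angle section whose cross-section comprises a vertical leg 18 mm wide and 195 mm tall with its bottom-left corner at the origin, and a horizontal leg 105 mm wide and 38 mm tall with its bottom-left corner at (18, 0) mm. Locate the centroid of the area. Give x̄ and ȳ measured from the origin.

vertical leg: A = 18 × 195 = 3510.00, centroid at (9.00, 97.50).
horizontal leg: A = 105 × 38 = 3990.00, centroid at (70.50, 19.00).
ΣA = 7500.00 mm², ΣAx̄ = 312885.00 mm³, ΣAȳ = 418035.00 mm³.
x̄ = 312885.00/7500.00 = 41.72 mm; ȳ = 418035.00/7500.00 = 55.74 mm.

x̄ = 41.72 mm, ȳ = 55.74 mm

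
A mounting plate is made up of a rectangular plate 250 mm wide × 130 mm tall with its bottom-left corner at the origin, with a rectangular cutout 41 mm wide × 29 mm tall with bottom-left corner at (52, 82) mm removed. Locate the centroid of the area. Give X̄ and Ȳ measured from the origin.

X̄ = 126.99 mm, Ȳ = 63.80 mm

plate: A = 250 × 130 = 32500.00, centroid at (125.00, 65.00).
hole: A = −(41 × 29) = -1189.00, centroid at (72.50, 96.50).
ΣA = 31311.00 mm², ΣAX̄ = 3976297.50 mm³, ΣAȲ = 1997761.50 mm³.
X̄ = 3976297.50/31311.00 = 126.99 mm; Ȳ = 1997761.50/31311.00 = 63.80 mm.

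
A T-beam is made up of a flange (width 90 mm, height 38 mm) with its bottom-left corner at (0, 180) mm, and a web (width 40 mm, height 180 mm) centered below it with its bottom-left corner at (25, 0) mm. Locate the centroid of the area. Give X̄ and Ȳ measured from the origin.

X̄ = 45.00 mm, Ȳ = 125.10 mm

web: A = 40 × 180 = 7200.00, centroid at (45.00, 90.00).
flange: A = 90 × 38 = 3420.00, centroid at (45.00, 199.00).
ΣA = 10620.00 mm²
ΣAX̄ = (7200.00)(45.00) + (3420.00)(45.00) = 477900.00 mm³
ΣAȲ = (7200.00)(90.00) + (3420.00)(199.00) = 1328580.00 mm³
X̄ = 477900.00 / 10620.00 = 45.00 mm
Ȳ = 1328580.00 / 10620.00 = 125.10 mm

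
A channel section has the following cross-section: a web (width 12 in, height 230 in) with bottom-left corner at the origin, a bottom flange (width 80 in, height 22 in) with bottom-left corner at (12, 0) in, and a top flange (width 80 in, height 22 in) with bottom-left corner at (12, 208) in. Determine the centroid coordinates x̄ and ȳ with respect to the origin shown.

x̄ = 31.78 in, ȳ = 115.00 in

Part | A | x̄ᵢ | ȳᵢ | A·x̄ᵢ | A·ȳᵢ
web | 2760.00 | 6.00 | 115.00 | 16560.00 | 317400.00
bottom flange | 1760.00 | 52.00 | 11.00 | 91520.00 | 19360.00
top flange | 1760.00 | 52.00 | 219.00 | 91520.00 | 385440.00
Σ | 6280.00 |  |  | 199600.00 | 722200.00
x̄ = 199600.00 / 6280.00 = 31.78 in
ȳ = 722200.00 / 6280.00 = 115.00 in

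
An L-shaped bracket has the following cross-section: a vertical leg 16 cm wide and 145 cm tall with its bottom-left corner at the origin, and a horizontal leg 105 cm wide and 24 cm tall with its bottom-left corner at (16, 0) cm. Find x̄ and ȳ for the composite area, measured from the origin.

x̄ = 39.50 cm, ȳ = 41.00 cm

Part | A | x̄ᵢ | ȳᵢ | A·x̄ᵢ | A·ȳᵢ
vertical leg | 2320.00 | 8.00 | 72.50 | 18560.00 | 168200.00
horizontal leg | 2520.00 | 68.50 | 12.00 | 172620.00 | 30240.00
Σ | 4840.00 |  |  | 191180.00 | 198440.00
x̄ = 191180.00 / 4840.00 = 39.50 cm
ȳ = 198440.00 / 4840.00 = 41.00 cm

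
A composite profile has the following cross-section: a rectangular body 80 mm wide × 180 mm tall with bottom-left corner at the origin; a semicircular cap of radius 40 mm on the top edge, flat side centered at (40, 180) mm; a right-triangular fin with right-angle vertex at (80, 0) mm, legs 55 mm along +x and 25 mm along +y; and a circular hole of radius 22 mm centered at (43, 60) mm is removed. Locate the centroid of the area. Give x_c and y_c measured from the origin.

x_c = 42.21 mm, y_c = 106.07 mm

rectangular body: A = 80 × 180 = 14400.00, centroid at (40.00, 90.00).
semicircular top: A = ½π·40² = 2513.27, centroid at (40.00, 196.98).
triangular fin: A = ½·55·25 = 687.50, centroid at (98.33, 8.33).
hole: A = −π·22² = -1520.53, centroid at (43.00, 60.00).
ΣA = 16080.24 mm²
ΣAx_c = (14400.00)(40.00) + (2513.27)(40.00) + (687.50)(98.33) + (-1520.53)(43.00) = 678752.31 mm³
ΣAy_c = (14400.00)(90.00) + (2513.27)(196.98) + (687.50)(8.33) + (-1520.53)(60.00) = 1705553.32 mm³
x_c = 678752.31 / 16080.24 = 42.21 mm
y_c = 1705553.32 / 16080.24 = 106.07 mm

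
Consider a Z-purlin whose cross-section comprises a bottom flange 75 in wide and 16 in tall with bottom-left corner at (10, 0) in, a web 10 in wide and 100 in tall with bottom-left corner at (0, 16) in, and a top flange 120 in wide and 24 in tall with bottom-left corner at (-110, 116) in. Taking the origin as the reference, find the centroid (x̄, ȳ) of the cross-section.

Part | A | x̄ᵢ | ȳᵢ | A·x̄ᵢ | A·ȳᵢ
bottom flange | 1200.00 | 47.50 | 8.00 | 57000.00 | 9600.00
web | 1000.00 | 5.00 | 66.00 | 5000.00 | 66000.00
top flange | 2880.00 | -50.00 | 128.00 | -144000.00 | 368640.00
Σ | 5080.00 |  |  | -82000.00 | 444240.00
x̄ = -82000.00 / 5080.00 = -16.14 in
ȳ = 444240.00 / 5080.00 = 87.45 in

x̄ = -16.14 in, ȳ = 87.45 in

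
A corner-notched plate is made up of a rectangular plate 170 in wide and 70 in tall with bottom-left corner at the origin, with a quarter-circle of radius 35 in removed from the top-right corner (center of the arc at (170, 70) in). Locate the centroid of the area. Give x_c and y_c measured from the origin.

x_c = 78.83 in, y_c = 33.23 in

Part | A | x̄ᵢ | ȳᵢ | A·x̄ᵢ | A·ȳᵢ
plate | 11900.00 | 85.00 | 35.00 | 1011500.00 | 416500.00
removed quarter-circle | -962.11 | 155.15 | 55.15 | -149267.50 | -53056.23
Σ | 10937.89 |  |  | 862232.50 | 363443.77
x_c = 862232.50 / 10937.89 = 78.83 in
y_c = 363443.77 / 10937.89 = 33.23 in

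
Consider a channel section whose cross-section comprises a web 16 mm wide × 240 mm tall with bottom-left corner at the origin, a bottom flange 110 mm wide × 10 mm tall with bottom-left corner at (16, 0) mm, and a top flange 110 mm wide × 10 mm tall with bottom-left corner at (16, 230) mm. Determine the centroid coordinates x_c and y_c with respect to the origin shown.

x_c = 30.95 mm, y_c = 120.00 mm

Part | A | x̄ᵢ | ȳᵢ | A·x̄ᵢ | A·ȳᵢ
web | 3840.00 | 8.00 | 120.00 | 30720.00 | 460800.00
bottom flange | 1100.00 | 71.00 | 5.00 | 78100.00 | 5500.00
top flange | 1100.00 | 71.00 | 235.00 | 78100.00 | 258500.00
Σ | 6040.00 |  |  | 186920.00 | 724800.00
x_c = 186920.00 / 6040.00 = 30.95 mm
y_c = 724800.00 / 6040.00 = 120.00 mm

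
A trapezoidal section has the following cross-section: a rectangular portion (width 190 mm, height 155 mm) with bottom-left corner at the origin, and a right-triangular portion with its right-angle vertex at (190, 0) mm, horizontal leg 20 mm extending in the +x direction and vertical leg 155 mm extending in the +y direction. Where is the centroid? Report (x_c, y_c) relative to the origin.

x_c = 100.08 mm, y_c = 76.21 mm

rectangular portion: A = 190 × 155 = 29450.00, centroid at (95.00, 77.50).
triangular portion: A = ½·20·155 = 1550.00, centroid at (196.67, 51.67).
ΣA = 31000.00 mm²
ΣAx_c = (29450.00)(95.00) + (1550.00)(196.67) = 3102583.33 mm³
ΣAy_c = (29450.00)(77.50) + (1550.00)(51.67) = 2362458.33 mm³
x_c = 3102583.33 / 31000.00 = 100.08 mm
y_c = 2362458.33 / 31000.00 = 76.21 mm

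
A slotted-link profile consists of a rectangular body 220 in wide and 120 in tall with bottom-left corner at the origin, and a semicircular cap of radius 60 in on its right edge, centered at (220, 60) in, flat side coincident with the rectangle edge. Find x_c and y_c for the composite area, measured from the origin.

rectangular body: A = 220 × 120 = 26400.00, centroid at (110.00, 60.00).
semicircular end: A = ½π·60² = 5654.87, centroid at (245.46, 60.00).
ΣA = 32054.87 in²
ΣAx_c = (26400.00)(110.00) + (5654.87)(245.46) = 4292070.69 in³
ΣAy_c = (26400.00)(60.00) + (5654.87)(60.00) = 1923292.01 in³
x_c = 4292070.69 / 32054.87 = 133.90 in
y_c = 1923292.01 / 32054.87 = 60.00 in

x_c = 133.90 in, y_c = 60.00 in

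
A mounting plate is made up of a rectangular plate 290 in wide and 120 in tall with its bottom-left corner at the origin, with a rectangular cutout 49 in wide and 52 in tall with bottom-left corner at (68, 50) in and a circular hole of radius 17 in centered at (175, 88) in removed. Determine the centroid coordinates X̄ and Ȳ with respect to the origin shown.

plate: A = 290 × 120 = 34800.00, centroid at (145.00, 60.00).
hole 1: A = −(49 × 52) = -2548.00, centroid at (92.50, 76.00).
hole 2: A = −π·17² = -907.92, centroid at (175.00, 88.00).
ΣA = 31344.08 in², ΣAX̄ = 4651423.95 in³, ΣAȲ = 1814455.02 in³.
X̄ = 4651423.95/31344.08 = 148.40 in; Ȳ = 1814455.02/31344.08 = 57.89 in.

X̄ = 148.40 in, Ȳ = 57.89 in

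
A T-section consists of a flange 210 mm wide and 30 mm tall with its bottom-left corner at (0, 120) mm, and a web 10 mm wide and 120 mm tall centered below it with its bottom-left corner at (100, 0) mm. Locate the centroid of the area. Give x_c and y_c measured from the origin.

x_c = 105.00 mm, y_c = 123.00 mm

web: A = 10 × 120 = 1200.00, centroid at (105.00, 60.00).
flange: A = 210 × 30 = 6300.00, centroid at (105.00, 135.00).
ΣA = 7500.00 mm²
ΣAx_c = (1200.00)(105.00) + (6300.00)(105.00) = 787500.00 mm³
ΣAy_c = (1200.00)(60.00) + (6300.00)(135.00) = 922500.00 mm³
x_c = 787500.00 / 7500.00 = 105.00 mm
y_c = 922500.00 / 7500.00 = 123.00 mm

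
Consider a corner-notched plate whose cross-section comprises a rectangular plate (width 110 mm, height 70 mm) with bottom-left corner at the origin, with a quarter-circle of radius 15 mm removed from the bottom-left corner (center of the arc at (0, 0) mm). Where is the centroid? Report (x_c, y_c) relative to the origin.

plate: A = 110 × 70 = 7700.00, centroid at (55.00, 35.00).
removed quarter-circle: A = −¼π·15² = -176.71, centroid at (6.37, 6.37).
ΣA = 7523.29 mm², ΣAx_c = 422375.00 mm³, ΣAy_c = 268375.00 mm³.
x_c = 422375.00/7523.29 = 56.14 mm; y_c = 268375.00/7523.29 = 35.67 mm.

x_c = 56.14 mm, y_c = 35.67 mm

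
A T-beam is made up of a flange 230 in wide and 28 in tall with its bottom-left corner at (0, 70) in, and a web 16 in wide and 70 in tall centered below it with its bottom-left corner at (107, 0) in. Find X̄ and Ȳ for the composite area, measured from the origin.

web: A = 16 × 70 = 1120.00, centroid at (115.00, 35.00).
flange: A = 230 × 28 = 6440.00, centroid at (115.00, 84.00).
ΣA = 7560.00 in², ΣAX̄ = 869400.00 in³, ΣAȲ = 580160.00 in³.
X̄ = 869400.00/7560.00 = 115.00 in; Ȳ = 580160.00/7560.00 = 76.74 in.

X̄ = 115.00 in, Ȳ = 76.74 in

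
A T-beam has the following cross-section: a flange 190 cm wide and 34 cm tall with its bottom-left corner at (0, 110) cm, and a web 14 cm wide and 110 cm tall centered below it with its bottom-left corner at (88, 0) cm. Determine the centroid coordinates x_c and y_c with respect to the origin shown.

web: A = 14 × 110 = 1540.00, centroid at (95.00, 55.00).
flange: A = 190 × 34 = 6460.00, centroid at (95.00, 127.00).
ΣA = 8000.00 cm², ΣAx_c = 760000.00 cm³, ΣAy_c = 905120.00 cm³.
x_c = 760000.00/8000.00 = 95.00 cm; y_c = 905120.00/8000.00 = 113.14 cm.

x_c = 95.00 cm, y_c = 113.14 cm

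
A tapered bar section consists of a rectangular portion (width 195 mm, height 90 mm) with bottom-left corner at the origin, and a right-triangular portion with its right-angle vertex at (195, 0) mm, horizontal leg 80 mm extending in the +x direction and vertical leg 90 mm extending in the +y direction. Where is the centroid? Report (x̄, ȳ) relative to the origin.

x̄ = 118.63 mm, ȳ = 42.45 mm

Part | A | x̄ᵢ | ȳᵢ | A·x̄ᵢ | A·ȳᵢ
rectangular portion | 17550.00 | 97.50 | 45.00 | 1711125.00 | 789750.00
triangular portion | 3600.00 | 221.67 | 30.00 | 798000.00 | 108000.00
Σ | 21150.00 |  |  | 2509125.00 | 897750.00
x̄ = 2509125.00 / 21150.00 = 118.63 mm
ȳ = 897750.00 / 21150.00 = 42.45 mm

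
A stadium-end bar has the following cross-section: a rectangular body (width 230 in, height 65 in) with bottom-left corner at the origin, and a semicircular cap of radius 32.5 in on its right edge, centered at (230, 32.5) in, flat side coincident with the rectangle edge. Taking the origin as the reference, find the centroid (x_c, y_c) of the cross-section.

Part | A | x̄ᵢ | ȳᵢ | A·x̄ᵢ | A·ȳᵢ
rectangular body | 14950.00 | 115.00 | 32.50 | 1719250.00 | 485875.00
semicircular end | 1659.15 | 243.79 | 32.50 | 404490.75 | 53922.49
Σ | 16609.15 |  |  | 2123740.75 | 539797.49
x_c = 2123740.75 / 16609.15 = 127.87 in
y_c = 539797.49 / 16609.15 = 32.50 in

x_c = 127.87 in, y_c = 32.50 in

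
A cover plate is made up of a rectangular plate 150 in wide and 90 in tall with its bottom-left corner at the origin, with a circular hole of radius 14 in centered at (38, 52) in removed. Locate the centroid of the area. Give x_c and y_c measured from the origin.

x_c = 76.77 in, y_c = 44.67 in

plate: A = 150 × 90 = 13500.00, centroid at (75.00, 45.00).
hole: A = −π·14² = -615.75, centroid at (38.00, 52.00).
ΣA = 12884.25 in²
ΣAx_c = (13500.00)(75.00) + (-615.75)(38.00) = 989101.42 in³
ΣAy_c = (13500.00)(45.00) + (-615.75)(52.00) = 575480.89 in³
x_c = 989101.42 / 12884.25 = 76.77 in
y_c = 575480.89 / 12884.25 = 44.67 in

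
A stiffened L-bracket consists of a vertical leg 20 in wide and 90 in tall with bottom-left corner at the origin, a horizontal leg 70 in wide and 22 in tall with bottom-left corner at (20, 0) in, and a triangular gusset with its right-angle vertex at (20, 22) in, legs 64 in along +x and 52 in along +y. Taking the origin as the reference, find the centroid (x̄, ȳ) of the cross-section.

x̄ = 34.27 in, ȳ = 32.65 in

vertical leg: A = 20 × 90 = 1800.00, centroid at (10.00, 45.00).
horizontal leg: A = 70 × 22 = 1540.00, centroid at (55.00, 11.00).
gusset: A = ½·64·52 = 1664.00, centroid at (41.33, 39.33).
ΣA = 5004.00 in², ΣAx̄ = 171478.67 in³, ΣAȳ = 163390.67 in³.
x̄ = 171478.67/5004.00 = 34.27 in; ȳ = 163390.67/5004.00 = 32.65 in.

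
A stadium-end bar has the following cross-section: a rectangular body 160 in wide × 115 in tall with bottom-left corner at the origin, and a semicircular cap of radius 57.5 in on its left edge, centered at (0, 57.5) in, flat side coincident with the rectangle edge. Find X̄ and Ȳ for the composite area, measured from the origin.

rectangular body: A = 160 × 115 = 18400.00, centroid at (80.00, 57.50).
semicircular end: A = ½π·57.5² = 5193.45, centroid at (-24.40, 57.50).
ΣA = 23593.45 in², ΣAX̄ = 1345260.42 in³, ΣAȲ = 1356623.11 in³.
X̄ = 1345260.42/23593.45 = 57.02 in; Ȳ = 1356623.11/23593.45 = 57.50 in.

X̄ = 57.02 in, Ȳ = 57.50 in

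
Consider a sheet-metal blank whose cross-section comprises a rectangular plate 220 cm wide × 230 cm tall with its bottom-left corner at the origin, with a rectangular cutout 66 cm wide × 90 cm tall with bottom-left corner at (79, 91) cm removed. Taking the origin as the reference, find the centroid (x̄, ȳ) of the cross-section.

x̄ = 109.73 cm, ȳ = 112.21 cm

plate: A = 220 × 230 = 50600.00, centroid at (110.00, 115.00).
hole: A = −(66 × 90) = -5940.00, centroid at (112.00, 136.00).
ΣA = 44660.00 cm², ΣAx̄ = 4900720.00 cm³, ΣAȳ = 5011160.00 cm³.
x̄ = 4900720.00/44660.00 = 109.73 cm; ȳ = 5011160.00/44660.00 = 112.21 cm.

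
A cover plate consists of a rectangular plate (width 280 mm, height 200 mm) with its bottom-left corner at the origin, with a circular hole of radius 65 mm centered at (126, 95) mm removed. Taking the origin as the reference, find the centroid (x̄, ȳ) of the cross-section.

x̄ = 144.35 mm, ȳ = 101.55 mm

Part | A | x̄ᵢ | ȳᵢ | A·x̄ᵢ | A·ȳᵢ
plate | 56000.00 | 140.00 | 100.00 | 7840000.00 | 5600000.00
hole | -13273.23 | 126.00 | 95.00 | -1672426.85 | -1260956.75
Σ | 42726.77 |  |  | 6167573.15 | 4339043.25
x̄ = 6167573.15 / 42726.77 = 144.35 mm
ȳ = 4339043.25 / 42726.77 = 101.55 mm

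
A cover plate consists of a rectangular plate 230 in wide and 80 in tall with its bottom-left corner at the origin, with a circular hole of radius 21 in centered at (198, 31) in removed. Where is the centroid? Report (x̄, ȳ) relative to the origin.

x̄ = 108.24 in, ȳ = 40.73 in

plate: A = 230 × 80 = 18400.00, centroid at (115.00, 40.00).
hole: A = −π·21² = -1385.44, centroid at (198.00, 31.00).
ΣA = 17014.56 in²
ΣAx̄ = (18400.00)(115.00) + (-1385.44)(198.00) = 1841682.41 in³
ΣAȳ = (18400.00)(40.00) + (-1385.44)(31.00) = 693051.29 in³
x̄ = 1841682.41 / 17014.56 = 108.24 in
ȳ = 693051.29 / 17014.56 = 40.73 in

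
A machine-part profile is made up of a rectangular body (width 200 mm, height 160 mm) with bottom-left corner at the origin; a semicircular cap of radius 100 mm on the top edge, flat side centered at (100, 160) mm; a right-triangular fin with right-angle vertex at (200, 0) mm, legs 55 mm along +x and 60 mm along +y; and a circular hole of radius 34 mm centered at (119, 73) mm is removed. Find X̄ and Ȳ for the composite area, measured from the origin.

X̄ = 102.76 mm, Ȳ = 120.45 mm

rectangular body: A = 200 × 160 = 32000.00, centroid at (100.00, 80.00).
semicircular top: A = ½π·100² = 15707.96, centroid at (100.00, 202.44).
triangular fin: A = ½·55·60 = 1650.00, centroid at (218.33, 20.00).
hole: A = −π·34² = -3631.68, centroid at (119.00, 73.00).
ΣA = 45726.28 mm², ΣAX̄ = 4698876.27 mm³, ΣAȲ = 5507828.07 mm³.
X̄ = 4698876.27/45726.28 = 102.76 mm; Ȳ = 5507828.07/45726.28 = 120.45 mm.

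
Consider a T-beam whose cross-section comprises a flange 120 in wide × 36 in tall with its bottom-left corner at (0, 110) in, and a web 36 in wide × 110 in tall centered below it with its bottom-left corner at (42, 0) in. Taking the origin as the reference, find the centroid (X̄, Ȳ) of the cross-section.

web: A = 36 × 110 = 3960.00, centroid at (60.00, 55.00).
flange: A = 120 × 36 = 4320.00, centroid at (60.00, 128.00).
ΣA = 8280.00 in², ΣAX̄ = 496800.00 in³, ΣAȲ = 770760.00 in³.
X̄ = 496800.00/8280.00 = 60.00 in; Ȳ = 770760.00/8280.00 = 93.09 in.

X̄ = 60.00 in, Ȳ = 93.09 in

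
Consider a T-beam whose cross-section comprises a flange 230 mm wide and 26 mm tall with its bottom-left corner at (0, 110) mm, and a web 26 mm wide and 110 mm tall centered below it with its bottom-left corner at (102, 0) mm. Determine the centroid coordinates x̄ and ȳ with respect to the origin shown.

web: A = 26 × 110 = 2860.00, centroid at (115.00, 55.00).
flange: A = 230 × 26 = 5980.00, centroid at (115.00, 123.00).
ΣA = 8840.00 mm²
ΣAx̄ = (2860.00)(115.00) + (5980.00)(115.00) = 1016600.00 mm³
ΣAȳ = (2860.00)(55.00) + (5980.00)(123.00) = 892840.00 mm³
x̄ = 1016600.00 / 8840.00 = 115.00 mm
ȳ = 892840.00 / 8840.00 = 101.00 mm

x̄ = 115.00 mm, ȳ = 101.00 mm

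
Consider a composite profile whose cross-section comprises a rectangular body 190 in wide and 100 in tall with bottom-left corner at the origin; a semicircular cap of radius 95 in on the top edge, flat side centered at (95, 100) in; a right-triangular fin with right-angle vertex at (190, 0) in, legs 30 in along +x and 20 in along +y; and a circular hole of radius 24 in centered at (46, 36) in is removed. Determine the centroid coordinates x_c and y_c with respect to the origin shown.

x_c = 98.79 in, y_c = 90.82 in

rectangular body: A = 190 × 100 = 19000.00, centroid at (95.00, 50.00).
semicircular top: A = ½π·95² = 14176.44, centroid at (95.00, 140.32).
triangular fin: A = ½·30·20 = 300.00, centroid at (200.00, 6.67).
hole: A = −π·24² = -1809.56, centroid at (46.00, 36.00).
ΣA = 31666.88 in², ΣAx_c = 3128521.86 in³, ΣAy_c = 2876082.95 in³.
x_c = 3128521.86/31666.88 = 98.79 in; y_c = 2876082.95/31666.88 = 90.82 in.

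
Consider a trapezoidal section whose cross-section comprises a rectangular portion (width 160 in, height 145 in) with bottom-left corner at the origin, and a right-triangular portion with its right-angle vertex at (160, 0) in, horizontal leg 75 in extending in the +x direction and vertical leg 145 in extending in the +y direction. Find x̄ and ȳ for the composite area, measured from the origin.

x̄ = 99.94 in, ȳ = 67.91 in

rectangular portion: A = 160 × 145 = 23200.00, centroid at (80.00, 72.50).
triangular portion: A = ½·75·145 = 5437.50, centroid at (185.00, 48.33).
ΣA = 28637.50 in²
ΣAx̄ = (23200.00)(80.00) + (5437.50)(185.00) = 2861937.50 in³
ΣAȳ = (23200.00)(72.50) + (5437.50)(48.33) = 1944812.50 in³
x̄ = 2861937.50 / 28637.50 = 99.94 in
ȳ = 1944812.50 / 28637.50 = 67.91 in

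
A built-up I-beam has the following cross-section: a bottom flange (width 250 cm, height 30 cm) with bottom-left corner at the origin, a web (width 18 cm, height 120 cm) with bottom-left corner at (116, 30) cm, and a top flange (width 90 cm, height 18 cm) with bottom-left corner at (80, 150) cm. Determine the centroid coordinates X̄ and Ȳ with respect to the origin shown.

X̄ = 125.00 cm, Ȳ = 50.04 cm

bottom flange: A = 250 × 30 = 7500.00, centroid at (125.00, 15.00).
web: A = 18 × 120 = 2160.00, centroid at (125.00, 90.00).
top flange: A = 90 × 18 = 1620.00, centroid at (125.00, 159.00).
ΣA = 11280.00 cm²
ΣAX̄ = (7500.00)(125.00) + (2160.00)(125.00) + (1620.00)(125.00) = 1410000.00 cm³
ΣAȲ = (7500.00)(15.00) + (2160.00)(90.00) + (1620.00)(159.00) = 564480.00 cm³
X̄ = 1410000.00 / 11280.00 = 125.00 cm
Ȳ = 564480.00 / 11280.00 = 50.04 cm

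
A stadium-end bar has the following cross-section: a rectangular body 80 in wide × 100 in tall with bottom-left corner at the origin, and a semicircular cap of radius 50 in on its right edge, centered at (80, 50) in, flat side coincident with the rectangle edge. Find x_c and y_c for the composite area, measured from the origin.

x_c = 60.16 in, y_c = 50.00 in

rectangular body: A = 80 × 100 = 8000.00, centroid at (40.00, 50.00).
semicircular end: A = ½π·50² = 3926.99, centroid at (101.22, 50.00).
ΣA = 11926.99 in²
ΣAx_c = (8000.00)(40.00) + (3926.99)(101.22) = 717492.60 in³
ΣAy_c = (8000.00)(50.00) + (3926.99)(50.00) = 596349.54 in³
x_c = 717492.60 / 11926.99 = 60.16 in
y_c = 596349.54 / 11926.99 = 50.00 in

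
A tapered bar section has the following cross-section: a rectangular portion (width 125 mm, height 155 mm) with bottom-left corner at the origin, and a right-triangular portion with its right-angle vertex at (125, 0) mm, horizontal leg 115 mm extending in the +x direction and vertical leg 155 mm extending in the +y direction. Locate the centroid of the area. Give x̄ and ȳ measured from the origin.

Part | A | x̄ᵢ | ȳᵢ | A·x̄ᵢ | A·ȳᵢ
rectangular portion | 19375.00 | 62.50 | 77.50 | 1210937.50 | 1501562.50
triangular portion | 8912.50 | 163.33 | 51.67 | 1455708.33 | 460479.17
Σ | 28287.50 |  |  | 2666645.83 | 1962041.67
x̄ = 2666645.83 / 28287.50 = 94.27 mm
ȳ = 1962041.67 / 28287.50 = 69.36 mm

x̄ = 94.27 mm, ȳ = 69.36 mm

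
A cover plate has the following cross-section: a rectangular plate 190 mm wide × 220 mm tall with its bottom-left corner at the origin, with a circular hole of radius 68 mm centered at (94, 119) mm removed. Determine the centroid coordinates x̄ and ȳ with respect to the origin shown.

plate: A = 190 × 220 = 41800.00, centroid at (95.00, 110.00).
hole: A = −π·68² = -14526.72, centroid at (94.00, 119.00).
ΣA = 27273.28 mm², ΣAx̄ = 2605487.90 mm³, ΣAȳ = 2869319.79 mm³.
x̄ = 2605487.90/27273.28 = 95.53 mm; ȳ = 2869319.79/27273.28 = 105.21 mm.

x̄ = 95.53 mm, ȳ = 105.21 mm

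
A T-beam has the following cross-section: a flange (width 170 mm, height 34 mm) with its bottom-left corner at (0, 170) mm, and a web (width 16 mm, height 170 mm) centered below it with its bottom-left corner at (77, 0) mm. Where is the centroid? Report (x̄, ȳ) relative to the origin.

x̄ = 85.00 mm, ȳ = 154.36 mm

web: A = 16 × 170 = 2720.00, centroid at (85.00, 85.00).
flange: A = 170 × 34 = 5780.00, centroid at (85.00, 187.00).
ΣA = 8500.00 mm²
ΣAx̄ = (2720.00)(85.00) + (5780.00)(85.00) = 722500.00 mm³
ΣAȳ = (2720.00)(85.00) + (5780.00)(187.00) = 1312060.00 mm³
x̄ = 722500.00 / 8500.00 = 85.00 mm
ȳ = 1312060.00 / 8500.00 = 154.36 mm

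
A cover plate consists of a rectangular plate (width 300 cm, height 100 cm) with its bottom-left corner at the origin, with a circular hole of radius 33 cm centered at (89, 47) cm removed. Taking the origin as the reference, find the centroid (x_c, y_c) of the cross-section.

x_c = 157.85 cm, y_c = 50.39 cm

Part | A | x̄ᵢ | ȳᵢ | A·x̄ᵢ | A·ȳᵢ
plate | 30000.00 | 150.00 | 50.00 | 4500000.00 | 1500000.00
hole | -3421.19 | 89.00 | 47.00 | -304486.30 | -160796.14
Σ | 26578.81 |  |  | 4195513.70 | 1339203.86
x_c = 4195513.70 / 26578.81 = 157.85 cm
y_c = 1339203.86 / 26578.81 = 50.39 cm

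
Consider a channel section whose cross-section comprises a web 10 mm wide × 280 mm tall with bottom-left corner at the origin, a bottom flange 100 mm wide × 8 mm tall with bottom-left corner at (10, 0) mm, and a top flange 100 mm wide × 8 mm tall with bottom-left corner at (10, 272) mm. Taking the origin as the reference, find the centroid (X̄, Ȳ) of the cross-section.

Part | A | x̄ᵢ | ȳᵢ | A·x̄ᵢ | A·ȳᵢ
web | 2800.00 | 5.00 | 140.00 | 14000.00 | 392000.00
bottom flange | 800.00 | 60.00 | 4.00 | 48000.00 | 3200.00
top flange | 800.00 | 60.00 | 276.00 | 48000.00 | 220800.00
Σ | 4400.00 |  |  | 110000.00 | 616000.00
X̄ = 110000.00 / 4400.00 = 25.00 mm
Ȳ = 616000.00 / 4400.00 = 140.00 mm

X̄ = 25.00 mm, Ȳ = 140.00 mm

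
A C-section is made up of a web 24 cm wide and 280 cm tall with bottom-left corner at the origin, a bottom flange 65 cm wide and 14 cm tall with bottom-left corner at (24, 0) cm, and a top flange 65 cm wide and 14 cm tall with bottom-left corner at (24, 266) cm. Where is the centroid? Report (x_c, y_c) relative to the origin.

web: A = 24 × 280 = 6720.00, centroid at (12.00, 140.00).
bottom flange: A = 65 × 14 = 910.00, centroid at (56.50, 7.00).
top flange: A = 65 × 14 = 910.00, centroid at (56.50, 273.00).
ΣA = 8540.00 cm², ΣAx_c = 183470.00 cm³, ΣAy_c = 1195600.00 cm³.
x_c = 183470.00/8540.00 = 21.48 cm; y_c = 1195600.00/8540.00 = 140.00 cm.

x_c = 21.48 cm, y_c = 140.00 cm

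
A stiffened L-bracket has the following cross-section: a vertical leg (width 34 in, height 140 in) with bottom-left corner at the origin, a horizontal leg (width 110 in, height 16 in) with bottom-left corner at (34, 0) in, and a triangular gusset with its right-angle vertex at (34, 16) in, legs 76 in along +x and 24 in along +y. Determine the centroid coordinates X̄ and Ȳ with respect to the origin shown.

X̄ = 39.25 in, Ȳ = 49.67 in

vertical leg: A = 34 × 140 = 4760.00, centroid at (17.00, 70.00).
horizontal leg: A = 110 × 16 = 1760.00, centroid at (89.00, 8.00).
gusset: A = ½·76·24 = 912.00, centroid at (59.33, 24.00).
ΣA = 7432.00 in², ΣAX̄ = 291672.00 in³, ΣAȲ = 369168.00 in³.
X̄ = 291672.00/7432.00 = 39.25 in; Ȳ = 369168.00/7432.00 = 49.67 in.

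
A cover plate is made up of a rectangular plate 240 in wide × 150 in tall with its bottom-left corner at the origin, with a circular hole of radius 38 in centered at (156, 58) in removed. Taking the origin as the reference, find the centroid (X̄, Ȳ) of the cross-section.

X̄ = 114.81 in, Ȳ = 77.45 in

Part | A | x̄ᵢ | ȳᵢ | A·x̄ᵢ | A·ȳᵢ
plate | 36000.00 | 120.00 | 75.00 | 4320000.00 | 2700000.00
hole | -4536.46 | 156.00 | 58.00 | -707687.73 | -263114.67
Σ | 31463.54 |  |  | 3612312.27 | 2436885.33
X̄ = 3612312.27 / 31463.54 = 114.81 in
Ȳ = 2436885.33 / 31463.54 = 77.45 in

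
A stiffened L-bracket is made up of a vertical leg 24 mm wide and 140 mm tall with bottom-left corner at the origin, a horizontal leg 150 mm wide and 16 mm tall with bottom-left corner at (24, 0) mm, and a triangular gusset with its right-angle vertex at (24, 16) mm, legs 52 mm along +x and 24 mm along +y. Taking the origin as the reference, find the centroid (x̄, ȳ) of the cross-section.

vertical leg: A = 24 × 140 = 3360.00, centroid at (12.00, 70.00).
horizontal leg: A = 150 × 16 = 2400.00, centroid at (99.00, 8.00).
gusset: A = ½·52·24 = 624.00, centroid at (41.33, 24.00).
ΣA = 6384.00 mm²
ΣAx̄ = (3360.00)(12.00) + (2400.00)(99.00) + (624.00)(41.33) = 303712.00 mm³
ΣAȳ = (3360.00)(70.00) + (2400.00)(8.00) + (624.00)(24.00) = 269376.00 mm³
x̄ = 303712.00 / 6384.00 = 47.57 mm
ȳ = 269376.00 / 6384.00 = 42.20 mm

x̄ = 47.57 mm, ȳ = 42.20 mm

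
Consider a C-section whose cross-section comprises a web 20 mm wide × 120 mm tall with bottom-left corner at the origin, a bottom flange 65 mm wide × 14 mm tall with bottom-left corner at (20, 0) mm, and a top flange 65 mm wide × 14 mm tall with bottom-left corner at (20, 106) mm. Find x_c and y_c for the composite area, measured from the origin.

x_c = 28.33 mm, y_c = 60.00 mm

Part | A | x̄ᵢ | ȳᵢ | A·x̄ᵢ | A·ȳᵢ
web | 2400.00 | 10.00 | 60.00 | 24000.00 | 144000.00
bottom flange | 910.00 | 52.50 | 7.00 | 47775.00 | 6370.00
top flange | 910.00 | 52.50 | 113.00 | 47775.00 | 102830.00
Σ | 4220.00 |  |  | 119550.00 | 253200.00
x_c = 119550.00 / 4220.00 = 28.33 mm
y_c = 253200.00 / 4220.00 = 60.00 mm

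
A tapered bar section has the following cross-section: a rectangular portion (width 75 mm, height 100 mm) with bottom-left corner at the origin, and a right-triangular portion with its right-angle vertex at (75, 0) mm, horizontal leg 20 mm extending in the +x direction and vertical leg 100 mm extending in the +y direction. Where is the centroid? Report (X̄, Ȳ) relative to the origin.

X̄ = 42.70 mm, Ȳ = 48.04 mm

rectangular portion: A = 75 × 100 = 7500.00, centroid at (37.50, 50.00).
triangular portion: A = ½·20·100 = 1000.00, centroid at (81.67, 33.33).
ΣA = 8500.00 mm²
ΣAX̄ = (7500.00)(37.50) + (1000.00)(81.67) = 362916.67 mm³
ΣAȲ = (7500.00)(50.00) + (1000.00)(33.33) = 408333.33 mm³
X̄ = 362916.67 / 8500.00 = 42.70 mm
Ȳ = 408333.33 / 8500.00 = 48.04 mm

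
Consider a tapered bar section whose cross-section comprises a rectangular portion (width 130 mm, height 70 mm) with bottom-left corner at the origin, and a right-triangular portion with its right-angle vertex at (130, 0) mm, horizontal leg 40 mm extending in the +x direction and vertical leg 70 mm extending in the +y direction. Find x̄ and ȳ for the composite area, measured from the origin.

rectangular portion: A = 130 × 70 = 9100.00, centroid at (65.00, 35.00).
triangular portion: A = ½·40·70 = 1400.00, centroid at (143.33, 23.33).
ΣA = 10500.00 mm², ΣAx̄ = 792166.67 mm³, ΣAȳ = 351166.67 mm³.
x̄ = 792166.67/10500.00 = 75.44 mm; ȳ = 351166.67/10500.00 = 33.44 mm.

x̄ = 75.44 mm, ȳ = 33.44 mm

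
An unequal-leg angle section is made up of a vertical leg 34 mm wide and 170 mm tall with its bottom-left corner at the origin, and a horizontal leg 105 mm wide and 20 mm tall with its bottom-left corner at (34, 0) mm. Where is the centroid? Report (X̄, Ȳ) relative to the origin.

Part | A | x̄ᵢ | ȳᵢ | A·x̄ᵢ | A·ȳᵢ
vertical leg | 5780.00 | 17.00 | 85.00 | 98260.00 | 491300.00
horizontal leg | 2100.00 | 86.50 | 10.00 | 181650.00 | 21000.00
Σ | 7880.00 |  |  | 279910.00 | 512300.00
X̄ = 279910.00 / 7880.00 = 35.52 mm
Ȳ = 512300.00 / 7880.00 = 65.01 mm

X̄ = 35.52 mm, Ȳ = 65.01 mm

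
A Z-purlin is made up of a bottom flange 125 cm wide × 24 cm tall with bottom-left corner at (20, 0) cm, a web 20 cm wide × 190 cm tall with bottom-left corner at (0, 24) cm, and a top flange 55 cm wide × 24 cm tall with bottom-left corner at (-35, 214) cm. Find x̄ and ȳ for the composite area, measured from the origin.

x̄ = 33.94 cm, ȳ = 96.86 cm

bottom flange: A = 125 × 24 = 3000.00, centroid at (82.50, 12.00).
web: A = 20 × 190 = 3800.00, centroid at (10.00, 119.00).
top flange: A = 55 × 24 = 1320.00, centroid at (-7.50, 226.00).
ΣA = 8120.00 cm²
ΣAx̄ = (3000.00)(82.50) + (3800.00)(10.00) + (1320.00)(-7.50) = 275600.00 cm³
ΣAȳ = (3000.00)(12.00) + (3800.00)(119.00) + (1320.00)(226.00) = 786520.00 cm³
x̄ = 275600.00 / 8120.00 = 33.94 cm
ȳ = 786520.00 / 8120.00 = 96.86 cm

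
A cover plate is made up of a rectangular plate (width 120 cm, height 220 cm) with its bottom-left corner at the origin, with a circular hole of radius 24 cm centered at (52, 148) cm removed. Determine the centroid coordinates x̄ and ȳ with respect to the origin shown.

plate: A = 120 × 220 = 26400.00, centroid at (60.00, 110.00).
hole: A = −π·24² = -1809.56, centroid at (52.00, 148.00).
ΣA = 24590.44 cm²
ΣAx̄ = (26400.00)(60.00) + (-1809.56)(52.00) = 1489903.02 cm³
ΣAȳ = (26400.00)(110.00) + (-1809.56)(148.00) = 2636185.51 cm³
x̄ = 1489903.02 / 24590.44 = 60.59 cm
ȳ = 2636185.51 / 24590.44 = 107.20 cm

x̄ = 60.59 cm, ȳ = 107.20 cm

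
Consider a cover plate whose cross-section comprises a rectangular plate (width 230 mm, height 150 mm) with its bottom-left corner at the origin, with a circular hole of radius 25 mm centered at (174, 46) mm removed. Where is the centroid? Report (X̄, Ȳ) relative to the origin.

X̄ = 111.44 mm, Ȳ = 76.75 mm

plate: A = 230 × 150 = 34500.00, centroid at (115.00, 75.00).
hole: A = −π·25² = -1963.50, centroid at (174.00, 46.00).
ΣA = 32536.50 mm²
ΣAX̄ = (34500.00)(115.00) + (-1963.50)(174.00) = 3625851.80 mm³
ΣAȲ = (34500.00)(75.00) + (-1963.50)(46.00) = 2497179.21 mm³
X̄ = 3625851.80 / 32536.50 = 111.44 mm
Ȳ = 2497179.21 / 32536.50 = 76.75 mm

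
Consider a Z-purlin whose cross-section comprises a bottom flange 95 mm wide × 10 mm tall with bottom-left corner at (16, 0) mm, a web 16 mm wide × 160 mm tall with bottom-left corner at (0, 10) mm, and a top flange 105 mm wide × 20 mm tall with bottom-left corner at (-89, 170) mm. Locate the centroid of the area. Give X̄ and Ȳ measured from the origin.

X̄ = 0.74 mm, Ȳ = 109.30 mm

bottom flange: A = 95 × 10 = 950.00, centroid at (63.50, 5.00).
web: A = 16 × 160 = 2560.00, centroid at (8.00, 90.00).
top flange: A = 105 × 20 = 2100.00, centroid at (-36.50, 180.00).
ΣA = 5610.00 mm², ΣAX̄ = 4155.00 mm³, ΣAȲ = 613150.00 mm³.
X̄ = 4155.00/5610.00 = 0.74 mm; Ȳ = 613150.00/5610.00 = 109.30 mm.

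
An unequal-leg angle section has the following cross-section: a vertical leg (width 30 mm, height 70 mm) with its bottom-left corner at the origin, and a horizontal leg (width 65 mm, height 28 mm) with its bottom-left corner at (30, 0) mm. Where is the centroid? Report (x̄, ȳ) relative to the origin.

x̄ = 37.05 mm, ȳ = 25.25 mm

vertical leg: A = 30 × 70 = 2100.00, centroid at (15.00, 35.00).
horizontal leg: A = 65 × 28 = 1820.00, centroid at (62.50, 14.00).
ΣA = 3920.00 mm²
ΣAx̄ = (2100.00)(15.00) + (1820.00)(62.50) = 145250.00 mm³
ΣAȳ = (2100.00)(35.00) + (1820.00)(14.00) = 98980.00 mm³
x̄ = 145250.00 / 3920.00 = 37.05 mm
ȳ = 98980.00 / 3920.00 = 25.25 mm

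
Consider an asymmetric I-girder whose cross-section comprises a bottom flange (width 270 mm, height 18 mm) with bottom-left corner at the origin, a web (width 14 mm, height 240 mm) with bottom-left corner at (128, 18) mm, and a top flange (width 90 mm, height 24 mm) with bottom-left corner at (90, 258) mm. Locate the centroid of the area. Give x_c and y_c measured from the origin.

x_c = 135.00 mm, y_c = 105.07 mm

bottom flange: A = 270 × 18 = 4860.00, centroid at (135.00, 9.00).
web: A = 14 × 240 = 3360.00, centroid at (135.00, 138.00).
top flange: A = 90 × 24 = 2160.00, centroid at (135.00, 270.00).
ΣA = 10380.00 mm²
ΣAx_c = (4860.00)(135.00) + (3360.00)(135.00) + (2160.00)(135.00) = 1401300.00 mm³
ΣAy_c = (4860.00)(9.00) + (3360.00)(138.00) + (2160.00)(270.00) = 1090620.00 mm³
x_c = 1401300.00 / 10380.00 = 135.00 mm
y_c = 1090620.00 / 10380.00 = 105.07 mm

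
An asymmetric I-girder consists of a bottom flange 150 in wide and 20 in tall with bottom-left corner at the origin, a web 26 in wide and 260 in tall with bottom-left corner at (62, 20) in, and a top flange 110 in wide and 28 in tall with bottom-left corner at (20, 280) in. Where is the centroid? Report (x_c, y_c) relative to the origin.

Part | A | x̄ᵢ | ȳᵢ | A·x̄ᵢ | A·ȳᵢ
bottom flange | 3000.00 | 75.00 | 10.00 | 225000.00 | 30000.00
web | 6760.00 | 75.00 | 150.00 | 507000.00 | 1014000.00
top flange | 3080.00 | 75.00 | 294.00 | 231000.00 | 905520.00
Σ | 12840.00 |  |  | 963000.00 | 1949520.00
x_c = 963000.00 / 12840.00 = 75.00 in
y_c = 1949520.00 / 12840.00 = 151.83 in

x_c = 75.00 in, y_c = 151.83 in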